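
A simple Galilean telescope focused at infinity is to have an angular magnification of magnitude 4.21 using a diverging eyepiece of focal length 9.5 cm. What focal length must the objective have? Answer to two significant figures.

|M| = f_obj/|f_eye|, so f_obj = |M| x |f_eye| = 4.21 x 9.5 = 39.995 cm.

40 cm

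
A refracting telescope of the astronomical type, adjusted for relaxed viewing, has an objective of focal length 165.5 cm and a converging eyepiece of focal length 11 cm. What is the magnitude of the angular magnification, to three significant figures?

|M| = f_obj/|f_eye| = 165.5/11 = 15.045.

15.0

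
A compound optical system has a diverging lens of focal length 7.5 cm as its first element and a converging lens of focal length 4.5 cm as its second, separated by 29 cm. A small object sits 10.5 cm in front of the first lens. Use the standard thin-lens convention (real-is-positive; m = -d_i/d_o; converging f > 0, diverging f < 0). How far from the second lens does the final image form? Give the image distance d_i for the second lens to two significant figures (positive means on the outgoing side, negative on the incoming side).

Applying the thin-lens equation to the first lens, 1/(-7.5) = 1/10.5 + 1/d_i1, which gives d_i1 = -4.375 cm.
With d_i1 < 0 the first image is virtual and lies on the object side; the object distance for lens 2 is d_o2 = 29 - (-4.375) = 33.375 cm.
Applying the thin-lens equation again with f_2 = 4.5 cm and d_o2 = 33.375 cm gives d_i2 = 5.201 cm.

5.2 cm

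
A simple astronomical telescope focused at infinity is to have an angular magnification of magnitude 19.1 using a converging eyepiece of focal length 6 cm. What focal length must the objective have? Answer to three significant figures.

|M| = f_obj/|f_eye|, so f_obj = |M| x |f_eye| = 19.1 x 6 = 114.600 cm.

115 cm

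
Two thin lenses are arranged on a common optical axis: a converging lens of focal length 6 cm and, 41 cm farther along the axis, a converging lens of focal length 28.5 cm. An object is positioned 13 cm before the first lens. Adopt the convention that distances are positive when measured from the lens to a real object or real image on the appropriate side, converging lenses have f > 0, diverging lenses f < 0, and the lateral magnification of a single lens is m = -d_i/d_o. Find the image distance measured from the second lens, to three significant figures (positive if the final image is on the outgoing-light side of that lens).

Lens 1: 1/d_i1 = 1/f_1 - 1/d_o1 = 1/6 - 1/13 = 0.08974 cm^-1, so d_i1 = 11.143 cm.
Object distance for lens 2: d_o2 = 41 - 11.143 = 29.857 cm.
Lens 2: 1/d_i2 = 1/f_2 - 1/d_o2 = 1/28.5 - 1/(29.857) = 0.00159 cm^-1, so d_i2 = 627.000 cm.

627 cm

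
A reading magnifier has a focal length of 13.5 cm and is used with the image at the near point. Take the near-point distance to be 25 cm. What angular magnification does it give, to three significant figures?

M = 1 + D/f = 1 + 25/13.5 = 2.852.

2.85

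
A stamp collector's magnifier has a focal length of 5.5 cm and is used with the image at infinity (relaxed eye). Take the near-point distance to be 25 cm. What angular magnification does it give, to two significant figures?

4.5

M = D/f = 25/5.5 = 4.545.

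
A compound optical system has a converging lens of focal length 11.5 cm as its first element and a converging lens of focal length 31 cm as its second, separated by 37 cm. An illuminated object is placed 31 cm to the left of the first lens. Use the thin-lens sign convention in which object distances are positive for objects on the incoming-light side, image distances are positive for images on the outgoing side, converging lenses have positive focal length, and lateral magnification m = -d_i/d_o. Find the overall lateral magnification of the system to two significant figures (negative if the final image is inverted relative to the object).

First lens: d_i1 = 1/(1/11.5 - 1/31) = 18.282 cm.
m_1 = -(18.282)/31 = -0.5897.
Object distance for lens 2: d_o2 = 37 - 18.282 = 18.718 cm.
Second lens: d_i2 = 1/(1/31 - 1/(18.718)) = -47.244 cm.
m_2 = -(-47.244)/(18.718) = 2.5240.
Total m = m_1 x m_2 = (-0.5897)(2.5240) = -1.4885.

-1.5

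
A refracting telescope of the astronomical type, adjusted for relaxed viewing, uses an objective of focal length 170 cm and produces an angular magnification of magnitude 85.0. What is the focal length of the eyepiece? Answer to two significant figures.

2.0 cm

|M| = f_obj/f_eye, so f_eye = f_obj/|M| = 170/85.0 = 2.000 cm.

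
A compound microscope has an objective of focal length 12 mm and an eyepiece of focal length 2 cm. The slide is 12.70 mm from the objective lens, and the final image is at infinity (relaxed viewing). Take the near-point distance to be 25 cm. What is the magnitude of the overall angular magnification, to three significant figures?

214

Convert to cm: f_obj = 12 mm = 1.2 cm; d_o = 12.70 mm = 1.27 cm.
Objective: 1/d_i = 1/f_obj - 1/d_o = 1/1.2 - 1/1.27 = 0.04593 cm^-1, so d_i = 21.771 cm.
m_obj = -d_i/d_o = -21.771/1.27 = -17.143.
Eyepiece angular magnification (image at infinity): M_eye = D/f_e = 25/2 = 12.500.
Overall M = m_obj x M_eye = (-17.143)(12.500) = -214.29.
|M| = 214.29.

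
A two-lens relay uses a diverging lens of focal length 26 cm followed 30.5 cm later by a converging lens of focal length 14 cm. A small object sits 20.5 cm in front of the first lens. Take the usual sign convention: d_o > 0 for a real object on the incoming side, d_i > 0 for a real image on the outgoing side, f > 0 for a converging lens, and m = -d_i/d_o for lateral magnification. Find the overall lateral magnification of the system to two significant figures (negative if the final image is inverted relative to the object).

-0.28

Applying the thin-lens equation to the first lens, 1/(-26) = 1/20.5 + 1/d_i1, which gives d_i1 = -11.462 cm.
Its lateral magnification is m_1 = -d_i1/d_o1 = -(-11.462)/20.5 = 0.5591.
With d_i1 < 0 the first image is virtual and lies on the object side; the object distance for lens 2 is d_o2 = 30.5 - (-11.462) = 41.962 cm.
Applying the thin-lens equation again with f_2 = 14 cm and d_o2 = 41.962 cm gives d_i2 = 21.009 cm.
m_2 = -(21.009)/(41.962) = -0.5007.
Overall magnification: m = m_1 m_2 = -0.2799.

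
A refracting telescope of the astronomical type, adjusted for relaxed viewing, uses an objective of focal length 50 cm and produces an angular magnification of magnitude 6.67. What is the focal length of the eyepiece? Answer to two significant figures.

|M| = f_obj/f_eye, so f_eye = f_obj/|M| = 50/6.67 = 7.496 cm.

7.5 cm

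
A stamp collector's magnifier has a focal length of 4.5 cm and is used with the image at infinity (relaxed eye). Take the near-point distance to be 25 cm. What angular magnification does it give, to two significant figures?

M = D/f = 25/4.5 = 5.556.

5.6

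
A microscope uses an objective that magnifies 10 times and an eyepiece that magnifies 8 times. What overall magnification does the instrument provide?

80

The overall magnification of a compound microscope is the product of the objective and eyepiece magnifications:
M = M_obj x M_eye = 10 x 8 = 80.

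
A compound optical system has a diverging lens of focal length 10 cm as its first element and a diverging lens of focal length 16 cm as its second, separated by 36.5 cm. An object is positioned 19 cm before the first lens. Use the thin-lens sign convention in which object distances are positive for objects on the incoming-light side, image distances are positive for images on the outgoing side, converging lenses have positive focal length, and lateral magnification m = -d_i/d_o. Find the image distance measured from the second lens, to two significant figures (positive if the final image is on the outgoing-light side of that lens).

-12 cm

First lens: d_i1 = 1/(1/(-10) - 1/19) = -6.552 cm.
With d_i1 < 0 the first image is virtual and lies on the object side; the object distance for lens 2 is d_o2 = 36.5 - (-6.552) = 43.052 cm.
Second lens: d_i2 = 1/(1/(-16) - 1/(43.052)) = -11.665 cm.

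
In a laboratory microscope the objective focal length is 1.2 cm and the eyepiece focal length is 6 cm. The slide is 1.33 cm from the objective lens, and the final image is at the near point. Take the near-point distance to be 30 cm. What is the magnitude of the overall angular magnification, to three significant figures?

Objective: 1/d_i = 1/f_obj - 1/d_o = 1/1.2 - 1/1.33 = 0.08145 cm^-1, so d_i = 12.277 cm.
m_obj = -d_i/d_o = -12.277/1.33 = -9.231.
Eyepiece angular magnification (image at near point): M_eye = 1 + D/f_e = 1 + 30/6 = 6.000.
Overall M = m_obj x M_eye = (-9.231)(6.000) = -55.38.
|M| = 55.38.

55.4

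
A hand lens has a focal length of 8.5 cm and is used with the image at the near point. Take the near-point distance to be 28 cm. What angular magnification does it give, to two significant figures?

4.3

M = 1 + D/f = 1 + 28/8.5 = 4.294.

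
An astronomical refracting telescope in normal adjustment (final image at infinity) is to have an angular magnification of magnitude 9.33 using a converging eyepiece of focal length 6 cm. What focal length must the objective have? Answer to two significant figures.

56 cm

|M| = f_obj/|f_eye|, so f_obj = |M| x |f_eye| = 9.33 x 6 = 55.980 cm.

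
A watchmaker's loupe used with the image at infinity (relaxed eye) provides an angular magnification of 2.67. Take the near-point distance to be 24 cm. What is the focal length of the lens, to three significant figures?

For the image at infinity, M = D/f.
f = D/M = 24/2.67 = 8.989 cm.

8.99 cm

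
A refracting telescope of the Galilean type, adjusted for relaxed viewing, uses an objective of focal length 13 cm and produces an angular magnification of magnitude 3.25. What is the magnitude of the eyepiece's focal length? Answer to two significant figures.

4.0 cm

|M| = f_obj/|f_eye|, so |f_eye| = f_obj/|M| = 13/3.25 = 4.000 cm.
(The eyepiece is diverging, so its signed focal length is -4.000 cm.)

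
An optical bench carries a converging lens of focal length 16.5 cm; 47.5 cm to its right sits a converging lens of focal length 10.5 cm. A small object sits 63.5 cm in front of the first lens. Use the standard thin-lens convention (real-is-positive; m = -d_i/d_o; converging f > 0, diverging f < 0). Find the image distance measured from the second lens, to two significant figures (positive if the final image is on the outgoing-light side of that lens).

18 cm

First lens: d_i1 = 1/(1/16.5 - 1/63.5) = 22.293 cm.
Object distance for lens 2: d_o2 = 47.5 - 22.293 = 25.207 cm.
Second lens: d_i2 = 1/(1/10.5 - 1/(25.207)) = 17.996 cm.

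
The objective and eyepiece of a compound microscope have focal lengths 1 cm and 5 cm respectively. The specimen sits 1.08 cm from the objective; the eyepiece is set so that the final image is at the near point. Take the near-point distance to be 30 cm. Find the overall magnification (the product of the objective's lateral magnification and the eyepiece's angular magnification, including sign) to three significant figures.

Objective: 1/d_i = 1/f_obj - 1/d_o = 1/1 - 1/1.08 = 0.07407 cm^-1, so d_i = 13.500 cm.
m_obj = -d_i/d_o = -13.500/1.08 = -12.500.
Eyepiece angular magnification (image at near point): M_eye = 1 + D/f_e = 1 + 30/5 = 7.000.
Overall M = m_obj x M_eye = (-12.500)(7.000) = -87.50.

-87.5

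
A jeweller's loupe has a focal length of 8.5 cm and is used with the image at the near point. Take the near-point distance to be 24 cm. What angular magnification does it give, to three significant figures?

M = 1 + D/f = 1 + 24/8.5 = 3.824.

3.82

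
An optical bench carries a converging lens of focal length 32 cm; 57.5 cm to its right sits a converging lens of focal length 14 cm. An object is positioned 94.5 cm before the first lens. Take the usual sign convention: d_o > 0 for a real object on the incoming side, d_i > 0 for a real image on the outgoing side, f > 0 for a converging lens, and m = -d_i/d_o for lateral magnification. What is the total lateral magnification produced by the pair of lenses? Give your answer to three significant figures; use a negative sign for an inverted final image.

-1.47

First lens: d_i1 = 1/(1/32 - 1/94.5) = 48.384 cm.
m_1 = -(48.384)/94.5 = -0.5120.
That image sits 9.116 cm in front of the second lens, so d_o2 = 9.116 cm.
Second lens: d_i2 = 1/(1/14 - 1/(9.116)) = -26.131 cm.
m_2 = -(-26.131)/(9.116) = 2.8665.
The system's lateral magnification is m_1 m_2 = (-0.5120)(2.8665) = -1.4676.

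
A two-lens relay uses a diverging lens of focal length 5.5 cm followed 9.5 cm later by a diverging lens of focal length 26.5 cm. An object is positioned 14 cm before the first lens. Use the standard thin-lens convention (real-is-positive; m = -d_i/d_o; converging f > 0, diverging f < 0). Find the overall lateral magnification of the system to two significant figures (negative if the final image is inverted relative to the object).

Lens 1: 1/d_i1 = 1/f_1 - 1/d_o1 = 1/(-5.5) - 1/14 = -0.25325 cm^-1, so d_i1 = -3.949 cm.
m_1 = -(-3.949)/14 = 0.2821.
The intermediate image is virtual, 3.949 cm to the left of lens 1, so d_o2 = L - d_i1 = 9.5 - (-3.949) = 13.449 cm.
Lens 2: 1/d_i2 = 1/f_2 - 1/d_o2 = 1/(-26.5) - 1/(13.449) = -0.11209 cm^-1, so d_i2 = -8.921 cm.
m_2 = -(-8.921)/(13.449) = 0.6634.
Total m = m_1 x m_2 = (0.2821)(0.6634) = 0.1871.

0.19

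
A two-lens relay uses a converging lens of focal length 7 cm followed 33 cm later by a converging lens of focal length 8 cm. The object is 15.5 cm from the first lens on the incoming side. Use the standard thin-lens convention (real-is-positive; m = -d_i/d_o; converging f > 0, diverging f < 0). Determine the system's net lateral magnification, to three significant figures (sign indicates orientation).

Lens 1: 1/d_i1 = 1/f_1 - 1/d_o1 = 1/7 - 1/15.5 = 0.07834 cm^-1, so d_i1 = 12.765 cm.
m_1 = -(12.765)/15.5 = -0.8235.
That image sits 20.235 cm in front of the second lens, so d_o2 = 20.235 cm.
Lens 2: 1/d_i2 = 1/f_2 - 1/d_o2 = 1/8 - 1/(20.235) = 0.07558 cm^-1, so d_i2 = 13.231 cm.
m_2 = -(13.231)/(20.235) = -0.6538.
Overall magnification: m = m_1 m_2 = 0.5385.

0.538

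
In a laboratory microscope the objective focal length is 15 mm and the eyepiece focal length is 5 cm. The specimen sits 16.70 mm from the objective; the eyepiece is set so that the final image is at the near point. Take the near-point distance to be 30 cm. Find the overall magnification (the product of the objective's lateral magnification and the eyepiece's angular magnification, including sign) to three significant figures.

-61.8

Convert to cm: f_obj = 15 mm = 1.5 cm; d_o = 16.70 mm = 1.67 cm.
Objective: 1/d_i = 1/f_obj - 1/d_o = 1/1.5 - 1/1.67 = 0.06786 cm^-1, so d_i = 14.735 cm.
m_obj = -d_i/d_o = -14.735/1.67 = -8.824.
Eyepiece angular magnification (image at near point): M_eye = 1 + D/f_e = 1 + 30/5 = 7.000.
Overall M = m_obj x M_eye = (-8.824)(7.000) = -61.76.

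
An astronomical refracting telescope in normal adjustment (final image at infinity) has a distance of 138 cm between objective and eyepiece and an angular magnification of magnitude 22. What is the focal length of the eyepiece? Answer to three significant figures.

6.00 cm

In normal adjustment the tube length equals f_obj + f_eye and |M| = f_obj/f_eye.
So f_obj = 22 f_eye and 22 f_eye + f_eye = 138 cm, giving f_eye = 138/23 = 6.000 cm and f_obj = 132.000 cm.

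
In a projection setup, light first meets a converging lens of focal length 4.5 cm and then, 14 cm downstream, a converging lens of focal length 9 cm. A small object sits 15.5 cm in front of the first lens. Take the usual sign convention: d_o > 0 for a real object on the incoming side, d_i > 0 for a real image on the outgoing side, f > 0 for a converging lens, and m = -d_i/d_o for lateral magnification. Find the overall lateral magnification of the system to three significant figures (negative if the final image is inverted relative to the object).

-2.75

Applying the thin-lens equation to the first lens, 1/4.5 = 1/15.5 + 1/d_i1, which gives d_i1 = 6.341 cm.
Its lateral magnification is m_1 = -d_i1/d_o1 = -(6.341)/15.5 = -0.4091.
That image sits 7.659 cm in front of the second lens, so d_o2 = 7.659 cm.
Applying the thin-lens equation again with f_2 = 9 cm and d_o2 = 7.659 cm gives d_i2 = -51.407 cm.
m_2 = -(-51.407)/(7.659) = 6.7119.
The system's lateral magnification is m_1 m_2 = (-0.4091)(6.7119) = -2.7458.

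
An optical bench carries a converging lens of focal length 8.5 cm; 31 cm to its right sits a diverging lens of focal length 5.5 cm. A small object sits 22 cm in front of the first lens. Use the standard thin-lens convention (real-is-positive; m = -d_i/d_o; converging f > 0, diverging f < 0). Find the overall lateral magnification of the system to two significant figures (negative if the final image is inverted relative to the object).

-0.15

Lens 1: 1/d_i1 = 1/f_1 - 1/d_o1 = 1/8.5 - 1/22 = 0.07219 cm^-1, so d_i1 = 13.852 cm.
m_1 = -(13.852)/22 = -0.6296.
That image sits 17.148 cm in front of the second lens, so d_o2 = 17.148 cm.
Lens 2: 1/d_i2 = 1/f_2 - 1/d_o2 = 1/(-5.5) - 1/(17.148) = -0.24013 cm^-1, so d_i2 = -4.164 cm.
m_2 = -(-4.164)/(17.148) = 0.2428.
Total m = m_1 x m_2 = (-0.6296)(0.2428) = -0.1529.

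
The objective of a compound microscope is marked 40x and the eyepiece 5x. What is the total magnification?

The overall magnification of a compound microscope is the product of the objective and eyepiece magnifications:
M = M_obj x M_eye = 40 x 5 = 200.

200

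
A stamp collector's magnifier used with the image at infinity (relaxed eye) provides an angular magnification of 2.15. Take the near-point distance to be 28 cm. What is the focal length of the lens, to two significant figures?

For the image at infinity, M = D/f.
f = D/M = 28/2.15 = 13.023 cm.

13 cm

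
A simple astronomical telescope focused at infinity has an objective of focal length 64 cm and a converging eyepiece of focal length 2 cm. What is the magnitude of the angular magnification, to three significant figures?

|M| = f_obj/|f_eye| = 64/2 = 32.000.

32.0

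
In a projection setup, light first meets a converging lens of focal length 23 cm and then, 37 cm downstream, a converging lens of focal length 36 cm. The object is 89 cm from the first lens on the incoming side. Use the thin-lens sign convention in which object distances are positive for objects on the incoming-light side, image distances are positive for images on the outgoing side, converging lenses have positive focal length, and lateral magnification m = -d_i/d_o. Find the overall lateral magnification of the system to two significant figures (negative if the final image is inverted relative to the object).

-0.42

First lens: d_i1 = 1/(1/23 - 1/89) = 31.015 cm.
m_1 = -(31.015)/89 = -0.3485.
The intermediate image is 31.015 cm to the right of lens 1, so d_o2 = L - d_i1 = 37 - 31.015 = 5.985 cm.
Second lens: d_i2 = 1/(1/36 - 1/(5.985)) = -7.178 cm.
m_2 = -(-7.178)/(5.985) = 1.1994.
Overall magnification: m = m_1 m_2 = -0.4180.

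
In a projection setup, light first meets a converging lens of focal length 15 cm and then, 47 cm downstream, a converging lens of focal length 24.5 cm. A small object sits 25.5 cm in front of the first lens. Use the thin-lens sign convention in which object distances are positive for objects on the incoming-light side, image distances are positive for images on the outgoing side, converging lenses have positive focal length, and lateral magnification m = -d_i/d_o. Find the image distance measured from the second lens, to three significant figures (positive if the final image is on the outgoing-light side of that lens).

-18.6 cm

Applying the thin-lens equation to the first lens, 1/15 = 1/25.5 + 1/d_i1, which gives d_i1 = 36.429 cm.
That image sits 10.571 cm in front of the second lens, so d_o2 = 10.571 cm.
Applying the thin-lens equation again with f_2 = 24.5 cm and d_o2 = 10.571 cm gives d_i2 = -18.595 cm.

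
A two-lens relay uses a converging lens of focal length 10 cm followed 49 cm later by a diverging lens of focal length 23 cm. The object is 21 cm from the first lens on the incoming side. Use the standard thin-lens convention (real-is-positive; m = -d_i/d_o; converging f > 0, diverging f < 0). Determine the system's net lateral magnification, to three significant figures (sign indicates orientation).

-0.395

Applying the thin-lens equation to the first lens, 1/10 = 1/21 + 1/d_i1, which gives d_i1 = 19.091 cm.
Its lateral magnification is m_1 = -d_i1/d_o1 = -(19.091)/21 = -0.9091.
The intermediate image is 19.091 cm to the right of lens 1, so d_o2 = L - d_i1 = 49 - 19.091 = 29.909 cm.
Applying the thin-lens equation again with f_2 = -23 cm and d_o2 = 29.909 cm gives d_i2 = -13.002 cm.
m_2 = -(-13.002)/(29.909) = 0.4347.
Total m = m_1 x m_2 = (-0.9091)(0.4347) = -0.3952.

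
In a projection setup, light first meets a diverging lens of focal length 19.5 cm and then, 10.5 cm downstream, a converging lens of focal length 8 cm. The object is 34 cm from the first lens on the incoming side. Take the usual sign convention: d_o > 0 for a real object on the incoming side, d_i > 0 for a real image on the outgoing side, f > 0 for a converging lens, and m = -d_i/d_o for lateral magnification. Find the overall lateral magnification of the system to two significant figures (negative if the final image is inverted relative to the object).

Lens 1: 1/d_i1 = 1/f_1 - 1/d_o1 = 1/(-19.5) - 1/34 = -0.08069 cm^-1, so d_i1 = -12.393 cm.
m_1 = -(-12.393)/34 = 0.3645.
The intermediate image is virtual, 12.393 cm to the left of lens 1, so d_o2 = L - d_i1 = 10.5 - (-12.393) = 22.893 cm.
Lens 2: 1/d_i2 = 1/f_2 - 1/d_o2 = 1/8 - 1/(22.893) = 0.08132 cm^-1, so d_i2 = 12.297 cm.
m_2 = -(12.297)/(22.893) = -0.5372.
The system's lateral magnification is m_1 m_2 = (0.3645)(-0.5372) = -0.1958.

-0.20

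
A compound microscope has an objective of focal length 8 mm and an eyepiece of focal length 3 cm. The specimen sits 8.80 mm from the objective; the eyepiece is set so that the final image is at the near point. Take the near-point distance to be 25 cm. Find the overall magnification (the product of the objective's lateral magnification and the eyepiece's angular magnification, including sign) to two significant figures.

-93

Convert to cm: f_obj = 8 mm = 0.8 cm; d_o = 8.80 mm = 0.88 cm.
Objective: 1/d_i = 1/f_obj - 1/d_o = 1/0.8 - 1/0.88 = 0.11364 cm^-1, so d_i = 8.800 cm.
m_obj = -d_i/d_o = -8.800/0.88 = -10.000.
Eyepiece angular magnification (image at near point): M_eye = 1 + D/f_e = 1 + 25/3 = 9.333.
Overall M = m_obj x M_eye = (-10.000)(9.333) = -93.33.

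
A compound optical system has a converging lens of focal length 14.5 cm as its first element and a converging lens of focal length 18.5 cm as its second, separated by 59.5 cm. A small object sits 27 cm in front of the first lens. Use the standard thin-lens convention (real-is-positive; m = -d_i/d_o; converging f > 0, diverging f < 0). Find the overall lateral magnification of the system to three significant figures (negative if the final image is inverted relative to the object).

2.22

Lens 1: 1/d_i1 = 1/f_1 - 1/d_o1 = 1/14.5 - 1/27 = 0.03193 cm^-1, so d_i1 = 31.320 cm.
m_1 = -(31.320)/27 = -1.1600.
The intermediate image is 31.320 cm to the right of lens 1, so d_o2 = L - d_i1 = 59.5 - 31.320 = 28.180 cm.
Lens 2: 1/d_i2 = 1/f_2 - 1/d_o2 = 1/18.5 - 1/(28.180) = 0.01857 cm^-1, so d_i2 = 53.856 cm.
m_2 = -(53.856)/(28.180) = -1.9112.
The system's lateral magnification is m_1 m_2 = (-1.1600)(-1.9112) = 2.2169.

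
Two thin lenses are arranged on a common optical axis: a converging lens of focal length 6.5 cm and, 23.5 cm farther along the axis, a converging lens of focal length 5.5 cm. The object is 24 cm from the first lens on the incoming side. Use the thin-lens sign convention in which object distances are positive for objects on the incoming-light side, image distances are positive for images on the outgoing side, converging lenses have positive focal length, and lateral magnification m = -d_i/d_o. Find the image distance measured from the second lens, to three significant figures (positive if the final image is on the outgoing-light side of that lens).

8.83 cm

Applying the thin-lens equation to the first lens, 1/6.5 = 1/24 + 1/d_i1, which gives d_i1 = 8.914 cm.
The intermediate image is 8.914 cm to the right of lens 1, so d_o2 = L - d_i1 = 23.5 - 8.914 = 14.586 cm.
Applying the thin-lens equation again with f_2 = 5.5 cm and d_o2 = 14.586 cm gives d_i2 = 8.829 cm.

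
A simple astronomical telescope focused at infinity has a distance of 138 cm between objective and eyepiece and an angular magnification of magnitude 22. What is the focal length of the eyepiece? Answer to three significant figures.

6.00 cm

In normal adjustment the tube length equals f_obj + f_eye and |M| = f_obj/f_eye.
So f_obj = 22 f_eye and 22 f_eye + f_eye = 138 cm, giving f_eye = 138/23 = 6.000 cm and f_obj = 132.000 cm.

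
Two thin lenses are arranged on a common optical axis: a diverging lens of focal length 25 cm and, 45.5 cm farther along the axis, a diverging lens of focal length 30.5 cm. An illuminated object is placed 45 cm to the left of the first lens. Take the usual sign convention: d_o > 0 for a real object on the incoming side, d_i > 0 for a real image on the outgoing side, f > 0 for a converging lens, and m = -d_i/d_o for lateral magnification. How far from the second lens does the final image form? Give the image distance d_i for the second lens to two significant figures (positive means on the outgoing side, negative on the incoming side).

First lens: d_i1 = 1/(1/(-25) - 1/45) = -16.071 cm.
With d_i1 < 0 the first image is virtual and lies on the object side; the object distance for lens 2 is d_o2 = 45.5 - (-16.071) = 61.571 cm.
Second lens: d_i2 = 1/(1/(-30.5) - 1/(61.571)) = -20.396 cm.

-20 cm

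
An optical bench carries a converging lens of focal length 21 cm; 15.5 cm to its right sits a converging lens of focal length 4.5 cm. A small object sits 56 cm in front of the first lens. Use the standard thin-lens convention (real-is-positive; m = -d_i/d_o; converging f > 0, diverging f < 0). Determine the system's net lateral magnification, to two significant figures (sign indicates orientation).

Applying the thin-lens equation to the first lens, 1/21 = 1/56 + 1/d_i1, which gives d_i1 = 33.600 cm.
Its lateral magnification is m_1 = -d_i1/d_o1 = -(33.600)/56 = -0.6000.
This image would form 33.600 cm past lens 1, i.e. 18.100 cm beyond lens 2, so it is a virtual object for lens 2: d_o2 = 15.5 - 33.600 = -18.100 cm.
Applying the thin-lens equation again with f_2 = 4.5 cm and d_o2 = -18.100 cm gives d_i2 = 3.604 cm.
m_2 = -(3.604)/(-18.100) = 0.1991.
Overall magnification: m = m_1 m_2 = -0.1195.

-0.12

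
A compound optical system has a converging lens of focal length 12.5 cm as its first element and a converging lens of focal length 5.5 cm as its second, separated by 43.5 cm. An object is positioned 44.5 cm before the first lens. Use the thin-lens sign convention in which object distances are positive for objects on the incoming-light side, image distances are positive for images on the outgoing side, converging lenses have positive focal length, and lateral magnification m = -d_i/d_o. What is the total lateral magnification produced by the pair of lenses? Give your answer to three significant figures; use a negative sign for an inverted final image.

0.104

Lens 1: 1/d_i1 = 1/f_1 - 1/d_o1 = 1/12.5 - 1/44.5 = 0.05753 cm^-1, so d_i1 = 17.383 cm.
m_1 = -(17.383)/44.5 = -0.3906.
Object distance for lens 2: d_o2 = 43.5 - 17.383 = 26.117 cm.
Lens 2: 1/d_i2 = 1/f_2 - 1/d_o2 = 1/5.5 - 1/(26.117) = 0.14353 cm^-1, so d_i2 = 6.967 cm.
m_2 = -(6.967)/(26.117) = -0.2668.
Total m = m_1 x m_2 = (-0.3906)(-0.2668) = 0.1042.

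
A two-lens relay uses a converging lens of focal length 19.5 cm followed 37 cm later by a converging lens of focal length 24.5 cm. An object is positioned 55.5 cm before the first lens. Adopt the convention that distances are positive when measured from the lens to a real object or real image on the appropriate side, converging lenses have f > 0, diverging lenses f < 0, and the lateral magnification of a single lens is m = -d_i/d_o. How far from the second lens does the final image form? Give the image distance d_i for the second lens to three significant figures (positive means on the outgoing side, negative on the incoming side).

-9.68 cm

Applying the thin-lens equation to the first lens, 1/19.5 = 1/55.5 + 1/d_i1, which gives d_i1 = 30.062 cm.
The intermediate image is 30.062 cm to the right of lens 1, so d_o2 = L - d_i1 = 37 - 30.062 = 6.938 cm.
Applying the thin-lens equation again with f_2 = 24.5 cm and d_o2 = 6.938 cm gives d_i2 = -9.678 cm.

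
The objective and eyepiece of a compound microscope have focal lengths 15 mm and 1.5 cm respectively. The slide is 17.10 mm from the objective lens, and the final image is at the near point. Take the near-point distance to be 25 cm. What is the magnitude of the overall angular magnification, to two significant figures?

Convert to cm: f_obj = 15 mm = 1.5 cm; d_o = 17.10 mm = 1.71 cm.
Objective: 1/d_i = 1/f_obj - 1/d_o = 1/1.5 - 1/1.71 = 0.08187 cm^-1, so d_i = 12.214 cm.
m_obj = -d_i/d_o = -12.214/1.71 = -7.143.
Eyepiece angular magnification (image at near point): M_eye = 1 + D/f_e = 1 + 25/1.5 = 17.667.
Overall M = m_obj x M_eye = (-7.143)(17.667) = -126.19.
|M| = 126.19.

130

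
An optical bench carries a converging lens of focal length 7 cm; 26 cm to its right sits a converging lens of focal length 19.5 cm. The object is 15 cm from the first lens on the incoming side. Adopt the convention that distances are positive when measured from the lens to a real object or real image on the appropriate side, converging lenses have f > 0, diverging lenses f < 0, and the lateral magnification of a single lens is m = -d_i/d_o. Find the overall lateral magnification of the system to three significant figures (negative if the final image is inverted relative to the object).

-2.58

First lens: d_i1 = 1/(1/7 - 1/15) = 13.125 cm.
m_1 = -(13.125)/15 = -0.8750.
Object distance for lens 2: d_o2 = 26 - 13.125 = 12.875 cm.
Second lens: d_i2 = 1/(1/19.5 - 1/(12.875)) = -37.896 cm.
m_2 = -(-37.896)/(12.875) = 2.9434.
Overall magnification: m = m_1 m_2 = -2.5755.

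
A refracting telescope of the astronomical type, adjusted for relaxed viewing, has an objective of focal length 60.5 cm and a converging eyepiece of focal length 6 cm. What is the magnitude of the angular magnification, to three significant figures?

10.1

|M| = f_obj/|f_eye| = 60.5/6 = 10.083.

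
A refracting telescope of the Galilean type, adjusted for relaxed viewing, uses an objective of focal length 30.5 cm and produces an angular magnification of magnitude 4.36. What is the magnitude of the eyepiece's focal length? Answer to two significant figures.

|M| = f_obj/|f_eye|, so |f_eye| = f_obj/|M| = 30.5/4.36 = 6.995 cm.
(The eyepiece is diverging, so its signed focal length is -6.995 cm.)

7.0 cm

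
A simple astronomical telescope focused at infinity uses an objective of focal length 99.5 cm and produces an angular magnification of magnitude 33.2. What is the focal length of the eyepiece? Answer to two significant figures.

|M| = f_obj/f_eye, so f_eye = f_obj/|M| = 99.5/33.2 = 2.997 cm.

3.0 cm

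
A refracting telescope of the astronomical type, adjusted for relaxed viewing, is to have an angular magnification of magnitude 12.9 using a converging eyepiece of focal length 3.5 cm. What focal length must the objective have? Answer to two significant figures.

|M| = f_obj/|f_eye|, so f_obj = |M| x |f_eye| = 12.9 x 3.5 = 45.150 cm.

45 cm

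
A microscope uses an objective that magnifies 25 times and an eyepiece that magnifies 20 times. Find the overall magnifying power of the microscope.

500

The overall magnification of a compound microscope is the product of the objective and eyepiece magnifications:
M = M_obj x M_eye = 25 x 20 = 500.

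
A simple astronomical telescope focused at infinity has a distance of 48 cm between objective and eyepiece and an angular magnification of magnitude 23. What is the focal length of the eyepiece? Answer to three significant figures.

2.00 cm

In normal adjustment the tube length equals f_obj + f_eye and |M| = f_obj/f_eye.
So f_obj = 23 f_eye and 23 f_eye + f_eye = 48 cm, giving f_eye = 48/24 = 2.000 cm and f_obj = 46.000 cm.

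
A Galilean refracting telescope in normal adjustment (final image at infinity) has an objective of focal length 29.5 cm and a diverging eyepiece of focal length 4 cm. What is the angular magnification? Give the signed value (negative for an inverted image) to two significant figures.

M = -f_obj/f_eye = -29.5/(-4) = 7.375.

7.4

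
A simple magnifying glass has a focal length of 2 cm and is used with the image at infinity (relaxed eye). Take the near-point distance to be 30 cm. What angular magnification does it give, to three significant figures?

M = D/f = 30/2 = 15.000.

15.0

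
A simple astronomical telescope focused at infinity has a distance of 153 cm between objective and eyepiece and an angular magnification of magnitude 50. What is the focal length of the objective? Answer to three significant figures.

150 cm

In normal adjustment the tube length equals f_obj + f_eye and |M| = f_obj/f_eye.
So f_obj = 50 f_eye and 50 f_eye + f_eye = 153 cm, giving f_eye = 153/51 = 3.000 cm and f_obj = 150.000 cm.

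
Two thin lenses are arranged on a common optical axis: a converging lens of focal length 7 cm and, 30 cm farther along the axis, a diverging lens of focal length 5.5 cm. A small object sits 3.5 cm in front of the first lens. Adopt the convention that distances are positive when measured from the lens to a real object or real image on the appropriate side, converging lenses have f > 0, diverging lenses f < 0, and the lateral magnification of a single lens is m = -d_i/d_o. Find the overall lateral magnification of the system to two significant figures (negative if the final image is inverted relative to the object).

Applying the thin-lens equation to the first lens, 1/7 = 1/3.5 + 1/d_i1, which gives d_i1 = -7.000 cm.
Its lateral magnification is m_1 = -d_i1/d_o1 = -(-7.000)/3.5 = 2.0000.
The intermediate image is virtual, 7.000 cm to the left of lens 1, so d_o2 = L - d_i1 = 30 - (-7.000) = 37.000 cm.
Applying the thin-lens equation again with f_2 = -5.5 cm and d_o2 = 37.000 cm gives d_i2 = -4.788 cm.
m_2 = -(-4.788)/(37.000) = 0.1294.
The system's lateral magnification is m_1 m_2 = (2.0000)(0.1294) = 0.2588.

0.26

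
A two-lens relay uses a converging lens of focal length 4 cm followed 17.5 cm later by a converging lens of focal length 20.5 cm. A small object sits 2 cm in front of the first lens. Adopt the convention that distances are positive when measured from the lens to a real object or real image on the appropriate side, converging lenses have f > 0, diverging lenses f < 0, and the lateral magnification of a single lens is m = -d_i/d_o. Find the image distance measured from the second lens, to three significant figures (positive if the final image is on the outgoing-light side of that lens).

441 cm

First lens: d_i1 = 1/(1/4 - 1/2) = -4.000 cm.
The intermediate image is virtual, 4.000 cm to the left of lens 1, so d_o2 = L - d_i1 = 17.5 - (-4.000) = 21.500 cm.
Second lens: d_i2 = 1/(1/20.5 - 1/(21.500)) = 440.750 cm.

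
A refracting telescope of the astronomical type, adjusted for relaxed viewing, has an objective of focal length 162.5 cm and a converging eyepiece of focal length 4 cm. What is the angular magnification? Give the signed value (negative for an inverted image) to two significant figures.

-41

M = -f_obj/f_eye = -162.5/(4) = -40.625.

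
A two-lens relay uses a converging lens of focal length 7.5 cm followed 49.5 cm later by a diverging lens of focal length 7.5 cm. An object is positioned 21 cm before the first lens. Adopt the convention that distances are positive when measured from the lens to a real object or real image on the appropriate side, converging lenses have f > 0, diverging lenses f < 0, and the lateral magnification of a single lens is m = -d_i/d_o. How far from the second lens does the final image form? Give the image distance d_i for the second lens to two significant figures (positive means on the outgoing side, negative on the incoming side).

First lens: d_i1 = 1/(1/7.5 - 1/21) = 11.667 cm.
That image sits 37.833 cm in front of the second lens, so d_o2 = 37.833 cm.
Second lens: d_i2 = 1/(1/(-7.5) - 1/(37.833)) = -6.259 cm.

-6.3 cm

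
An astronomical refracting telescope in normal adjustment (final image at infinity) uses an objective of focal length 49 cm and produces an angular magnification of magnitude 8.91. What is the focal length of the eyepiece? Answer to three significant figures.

5.50 cm

|M| = f_obj/f_eye, so f_eye = f_obj/|M| = 49/8.91 = 5.499 cm.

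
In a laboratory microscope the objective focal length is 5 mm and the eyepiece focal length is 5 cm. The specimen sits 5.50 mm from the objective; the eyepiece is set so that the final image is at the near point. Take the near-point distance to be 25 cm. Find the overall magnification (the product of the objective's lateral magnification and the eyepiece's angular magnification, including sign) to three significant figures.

-60.0

Convert to cm: f_obj = 5 mm = 0.5 cm; d_o = 5.50 mm = 0.55 cm.
Objective: 1/d_i = 1/f_obj - 1/d_o = 1/0.5 - 1/0.55 = 0.18182 cm^-1, so d_i = 5.500 cm.
m_obj = -d_i/d_o = -5.500/0.55 = -10.000.
Eyepiece angular magnification (image at near point): M_eye = 1 + D/f_e = 1 + 25/5 = 6.000.
Overall M = m_obj x M_eye = (-10.000)(6.000) = -60.00.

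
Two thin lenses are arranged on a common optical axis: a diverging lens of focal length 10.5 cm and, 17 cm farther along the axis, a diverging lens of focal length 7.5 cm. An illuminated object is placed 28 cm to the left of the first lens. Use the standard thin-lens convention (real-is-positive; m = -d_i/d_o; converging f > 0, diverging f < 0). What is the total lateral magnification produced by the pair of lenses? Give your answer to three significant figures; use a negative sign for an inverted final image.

First lens: d_i1 = 1/(1/(-10.5) - 1/28) = -7.636 cm.
m_1 = -(-7.636)/28 = 0.2727.
With d_i1 < 0 the first image is virtual and lies on the object side; the object distance for lens 2 is d_o2 = 17 - (-7.636) = 24.636 cm.
Second lens: d_i2 = 1/(1/(-7.5) - 1/(24.636)) = -5.750 cm.
m_2 = -(-5.750)/(24.636) = 0.2334.
The system's lateral magnification is m_1 m_2 = (0.2727)(0.2334) = 0.0636.

0.0636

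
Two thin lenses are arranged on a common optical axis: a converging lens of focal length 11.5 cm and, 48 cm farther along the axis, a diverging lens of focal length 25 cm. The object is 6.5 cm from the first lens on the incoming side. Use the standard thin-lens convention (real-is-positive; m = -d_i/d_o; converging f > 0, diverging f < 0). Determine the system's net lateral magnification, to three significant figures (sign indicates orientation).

First lens: d_i1 = 1/(1/11.5 - 1/6.5) = -14.950 cm.
m_1 = -(-14.950)/6.5 = 2.3000.
With d_i1 < 0 the first image is virtual and lies on the object side; the object distance for lens 2 is d_o2 = 48 - (-14.950) = 62.950 cm.
Second lens: d_i2 = 1/(1/(-25) - 1/(62.950)) = -17.894 cm.
m_2 = -(-17.894)/(62.950) = 0.2843.
Overall magnification: m = m_1 m_2 = 0.6538.

0.654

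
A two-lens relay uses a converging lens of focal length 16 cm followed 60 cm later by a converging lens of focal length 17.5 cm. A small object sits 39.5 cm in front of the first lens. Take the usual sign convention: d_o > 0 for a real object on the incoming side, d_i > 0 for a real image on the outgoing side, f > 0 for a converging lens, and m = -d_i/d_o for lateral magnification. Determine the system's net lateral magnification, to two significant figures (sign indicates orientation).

0.76

First lens: d_i1 = 1/(1/16 - 1/39.5) = 26.894 cm.
m_1 = -(26.894)/39.5 = -0.6809.
That image sits 33.106 cm in front of the second lens, so d_o2 = 33.106 cm.
Second lens: d_i2 = 1/(1/17.5 - 1/(33.106)) = 37.123 cm.
m_2 = -(37.123)/(33.106) = -1.1213.
Total m = m_1 x m_2 = (-0.6809)(-1.1213) = 0.7635.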